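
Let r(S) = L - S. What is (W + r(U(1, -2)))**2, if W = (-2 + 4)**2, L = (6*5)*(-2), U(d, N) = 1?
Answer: 3249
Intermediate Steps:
L = -60 (L = 30*(-2) = -60)
r(S) = -60 - S
W = 4 (W = 2**2 = 4)
(W + r(U(1, -2)))**2 = (4 + (-60 - 1*1))**2 = (4 + (-60 - 1))**2 = (4 - 61)**2 = (-57)**2 = 3249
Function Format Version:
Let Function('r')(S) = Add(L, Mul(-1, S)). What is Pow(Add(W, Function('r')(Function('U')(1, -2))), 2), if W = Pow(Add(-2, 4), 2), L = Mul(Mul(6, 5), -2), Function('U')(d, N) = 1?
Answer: 3249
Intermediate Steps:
L = -60 (L = Mul(30, -2) = -60)
Function('r')(S) = Add(-60, Mul(-1, S))
W = 4 (W = Pow(2, 2) = 4)
Pow(Add(W, Function('r')(Function('U')(1, -2))), 2) = Pow(Add(4, Add(-60, Mul(-1, 1))), 2) = Pow(Add(4, Add(-60, -1)), 2) = Pow(Add(4, -61), 2) = Pow(-57, 2) = 3249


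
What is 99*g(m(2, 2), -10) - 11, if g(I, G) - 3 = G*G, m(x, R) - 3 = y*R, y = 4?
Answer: 10186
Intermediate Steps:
m(x, R) = 3 + 4*R
g(I, G) = 3 + G² (g(I, G) = 3 + G*G = 3 + G²)
99*g(m(2, 2), -10) - 11 = 99*(3 + (-10)²) - 11 = 99*(3 + 100) - 11 = 99*103 - 11 = 10197 - 11 = 10186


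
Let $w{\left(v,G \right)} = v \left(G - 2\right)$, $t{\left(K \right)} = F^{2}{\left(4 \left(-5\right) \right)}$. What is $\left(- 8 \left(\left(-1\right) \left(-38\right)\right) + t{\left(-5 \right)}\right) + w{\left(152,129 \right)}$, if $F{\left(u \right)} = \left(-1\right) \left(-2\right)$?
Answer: $19004$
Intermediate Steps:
$F{\left(u \right)} = 2$
$t{\left(K \right)} = 4$ ($t{\left(K \right)} = 2^{2} = 4$)
$w{\left(v,G \right)} = v \left(-2 + G\right)$
$\left(- 8 \left(\left(-1\right) \left(-38\right)\right) + t{\left(-5 \right)}\right) + w{\left(152,129 \right)} = \left(- 8 \left(\left(-1\right) \left(-38\right)\right) + 4\right) + 152 \left(-2 + 129\right) = \left(\left(-8\right) 38 + 4\right) + 152 \cdot 127 = \left(-304 + 4\right) + 19304 = -300 + 19304 = 19004$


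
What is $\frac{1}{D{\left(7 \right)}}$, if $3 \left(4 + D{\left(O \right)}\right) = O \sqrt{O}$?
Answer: $\frac{36}{199} + \frac{21 \sqrt{7}}{199} \approx 0.4601$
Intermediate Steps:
$D{\left(O \right)} = -4 + \frac{O^{\frac{3}{2}}}{3}$ ($D{\left(O \right)} = -4 + \frac{O \sqrt{O}}{3} = -4 + \frac{O^{\frac{3}{2}}}{3}$)
$\frac{1}{D{\left(7 \right)}} = \frac{1}{-4 + \frac{7^{\frac{3}{2}}}{3}} = \frac{1}{-4 + \frac{7 \sqrt{7}}{3}}$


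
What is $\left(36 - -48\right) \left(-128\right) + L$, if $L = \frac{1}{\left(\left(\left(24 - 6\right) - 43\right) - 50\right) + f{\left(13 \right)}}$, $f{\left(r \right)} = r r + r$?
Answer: $- \frac{1150463}{107} \approx -10752.0$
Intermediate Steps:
$f{\left(r \right)} = r + r^{2}$ ($f{\left(r \right)} = r^{2} + r = r + r^{2}$)
$L = \frac{1}{107}$ ($L = \frac{1}{\left(\left(\left(24 - 6\right) - 43\right) - 50\right) + 13 \left(1 + 13\right)} = \frac{1}{\left(\left(18 - 43\right) - 50\right) + 13 \cdot 14} = \frac{1}{\left(-25 - 50\right) + 182} = \frac{1}{-75 + 182} = \frac{1}{107} \approx 0.0093458$)
$\left(36 - -48\right) \left(-128\right) + L = \left(36 - -48\right) \left(-128\right) + \frac{1}{107} = \left(36 + 48\right) \left(-128\right) + \frac{1}{107} = 84 \left(-128\right) + \frac{1}{107} = -10752 + \frac{1}{107} = - \frac{1150463}{107}$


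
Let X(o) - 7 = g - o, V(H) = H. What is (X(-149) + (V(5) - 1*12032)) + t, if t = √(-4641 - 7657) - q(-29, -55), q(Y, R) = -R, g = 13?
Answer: -11913 + I*√12298 ≈ -11913.0 + 110.9*I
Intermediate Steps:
X(o) = 20 - o (X(o) = 7 + (13 - o) = 20 - o)
t = -55 + I*√12298 (t = √(-4641 - 7657) - (-1)*(-55) = √(-12298) - 1*55 = I*√12298 - 55 = -55 + I*√12298 ≈ -55.0 + 110.9*I)
(X(-149) + (V(5) - 1*12032)) + t = ((20 - 1*(-149)) + (5 - 1*12032)) + (-55 + I*√12298) = ((20 + 149) + (5 - 12032)) + (-55 + I*√12298) = (169 - 12027) + (-55 + I*√12298) = -11858 + (-55 + I*√12298) = -11913 + I*√12298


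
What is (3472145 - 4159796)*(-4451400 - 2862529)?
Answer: 5029430590779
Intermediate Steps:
(3472145 - 4159796)*(-4451400 - 2862529) = -687651*(-7313929) = 5029430590779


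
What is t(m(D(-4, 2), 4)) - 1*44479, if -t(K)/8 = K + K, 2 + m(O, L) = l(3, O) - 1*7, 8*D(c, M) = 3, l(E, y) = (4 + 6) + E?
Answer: -44543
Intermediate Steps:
l(E, y) = 10 + E
D(c, M) = 3/8 (D(c, M) = (⅛)*3 = 3/8)
m(O, L) = 4 (m(O, L) = -2 + ((10 + 3) - 1*7) = -2 + (13 - 7) = -2 + 6 = 4)
t(K) = -16*K (t(K) = -8*(K + K) = -16*K)
t(m(D(-4, 2), 4)) - 1*44479 = -16*4 - 1*44479 = -64 - 44479 = -44543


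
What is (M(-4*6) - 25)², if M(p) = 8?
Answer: 289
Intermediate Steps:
(M(-4*6) - 25)² = (8 - 25)² = (-17)² = 289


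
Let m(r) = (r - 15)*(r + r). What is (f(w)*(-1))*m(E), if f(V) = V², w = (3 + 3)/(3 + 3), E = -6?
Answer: -252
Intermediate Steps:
m(r) = 2*r*(-15 + r) (m(r) = (-15 + r)*(2*r) = 2*r*(-15 + r))
w = 1 (w = 6/6 = 6*(⅙) = 1)
(f(w)*(-1))*m(E) = (1²*(-1))*(2*(-6)*(-15 - 6)) = (1*(-1))*(2*(-6)*(-21)) = -1*252 = -252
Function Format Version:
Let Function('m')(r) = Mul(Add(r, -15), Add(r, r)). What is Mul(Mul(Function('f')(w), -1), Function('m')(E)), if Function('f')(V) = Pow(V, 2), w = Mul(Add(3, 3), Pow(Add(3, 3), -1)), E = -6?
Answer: -252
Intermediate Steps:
Function('m')(r) = Mul(2, r, Add(-15, r)) (Function('m')(r) = Mul(Add(-15, r), Mul(2, r)) = Mul(2, r, Add(-15, r)))
w = 1 (w = Mul(6, Pow(6, -1)) = Mul(6, Rational(1, 6)) = 1)
Mul(Mul(Function('f')(w), -1), Function('m')(E)) = Mul(Mul(Pow(1, 2), -1), Mul(2, -6, Add(-15, -6))) = Mul(Mul(1, -1), Mul(2, -6, -21)) = Mul(-1, 252) = -252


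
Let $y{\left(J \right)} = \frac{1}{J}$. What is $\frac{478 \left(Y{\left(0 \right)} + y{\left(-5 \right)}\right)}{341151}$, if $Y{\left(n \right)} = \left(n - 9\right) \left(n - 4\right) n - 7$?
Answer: $- \frac{5736}{568585} \approx -0.010088$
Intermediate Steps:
$Y{\left(n \right)} = -7 + n \left(-9 + n\right) \left(-4 + n\right)$ ($Y{\left(n \right)} = \left(-9 + n\right) \left(-4 + n\right) n - 7 = n \left(-9 + n\right) \left(-4 + n\right) - 7 = -7 + n \left(-9 + n\right) \left(-4 + n\right)$)
$\frac{478 \left(Y{\left(0 \right)} + y{\left(-5 \right)}\right)}{341151} = \frac{478 \left(\left(-7 + 0^{3} - 13 \cdot 0^{2} + 36 \cdot 0\right) + \frac{1}{-5}\right)}{341151} = 478 \left(\left(-7 + 0 - 0 + 0\right) - \frac{1}{5}\right) \frac{1}{341151} = 478 \left(\left(-7 + 0 + 0 + 0\right) - \frac{1}{5}\right) \frac{1}{341151} = 478 \left(-7 - \frac{1}{5}\right) \frac{1}{341151} = 478 \left(- \frac{36}{5}\right) \frac{1}{341151} = \left(- \frac{17208}{5}\right) \frac{1}{341151} = - \frac{5736}{568585}$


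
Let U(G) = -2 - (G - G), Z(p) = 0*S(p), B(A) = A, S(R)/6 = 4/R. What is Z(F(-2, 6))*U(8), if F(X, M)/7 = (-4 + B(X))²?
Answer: 0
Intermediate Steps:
S(R) = 24/R (S(R) = 6*(4/R) = 24/R)
F(X, M) = 7*(-4 + X)²
Z(p) = 0 (Z(p) = 0*(24/p) = 0)
U(G) = -2 (U(G) = -2 - 1*0 = -2 + 0 = -2)
Z(F(-2, 6))*U(8) = 0*(-2) = 0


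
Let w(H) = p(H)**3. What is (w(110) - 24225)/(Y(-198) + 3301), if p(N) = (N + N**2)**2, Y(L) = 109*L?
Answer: -3313553474440893320975775/18281 ≈ -1.8126e+20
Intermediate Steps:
w(H) = H**6*(1 + H)**6 (w(H) = (H**2*(1 + H)**2)**3 = H**6*(1 + H)**6)
(w(110) - 24225)/(Y(-198) + 3301) = (110**6*(1 + 110)**6 - 24225)/(109*(-198) + 3301) = (1771561000000*111**6 - 24225)/(-21582 + 3301) = (1771561000000*1870414552161 - 24225)/(-18281) = (3313553474440893321000000 - 24225)*(-1/18281) = 3313553474440893320975775*(-1/18281) = -3313553474440893320975775/18281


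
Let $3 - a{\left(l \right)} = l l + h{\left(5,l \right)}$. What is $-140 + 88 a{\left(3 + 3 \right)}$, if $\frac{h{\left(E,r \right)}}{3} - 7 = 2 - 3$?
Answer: $-4628$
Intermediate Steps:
$h{\left(E,r \right)} = 18$ ($h{\left(E,r \right)} = 21 + 3 \left(2 - 3\right) = 21 + 3 \left(-1\right) = 21 - 3 = 18$)
$a{\left(l \right)} = -15 - l^{2}$ ($a{\left(l \right)} = 3 - \left(l l + 18\right) = 3 - \left(l^{2} + 18\right) = 3 - \left(18 + l^{2}\right) = -15 - l^{2}$)
$-140 + 88 a{\left(3 + 3 \right)} = -140 + 88 \left(-15 - \left(3 + 3\right)^{2}\right) = -140 + 88 \left(-15 - 6^{2}\right) = -140 + 88 \left(-15 - 36\right) = -140 + 88 \left(-51\right) = -140 - 4488 = -4628$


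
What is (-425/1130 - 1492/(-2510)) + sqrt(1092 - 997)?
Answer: 61921/283630 + sqrt(95) ≈ 9.9651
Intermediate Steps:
(-425/1130 - 1492/(-2510)) + sqrt(1092 - 997) = (-425*1/1130 - 1492*(-1/2510)) + sqrt(95) = (-85/226 + 746/1255) + sqrt(95) = 61921/283630 + sqrt(95)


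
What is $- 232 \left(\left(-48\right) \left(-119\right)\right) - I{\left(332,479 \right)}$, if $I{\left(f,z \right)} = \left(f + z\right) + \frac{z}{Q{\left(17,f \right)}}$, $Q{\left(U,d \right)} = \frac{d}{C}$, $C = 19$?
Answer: $- \frac{440239441}{332} \approx -1.326 \cdot 10^{6}$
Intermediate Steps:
$Q{\left(U,d \right)} = \frac{d}{19}$
$I{\left(f,z \right)} = f + z + \frac{19 z}{f}$ ($I{\left(f,z \right)} = \left(f + z\right) + \frac{z}{\frac{1}{19} f} = \left(f + z\right) + z \frac{19}{f} = \left(f + z\right) + \frac{19 z}{f} = f + z + \frac{19 z}{f}$)
$- 232 \left(\left(-48\right) \left(-119\right)\right) - I{\left(332,479 \right)} = - 232 \left(\left(-48\right) \left(-119\right)\right) - \left(332 + 479 + 19 \cdot 479 \cdot \frac{1}{332}\right) = \left(-232\right) 5712 - \left(332 + 479 + 19 \cdot 479 \cdot \frac{1}{332}\right) = -1325184 - \left(332 + 479 + \frac{9101}{332}\right) = -1325184 - \frac{278353}{332} = - \frac{440239441}{332}$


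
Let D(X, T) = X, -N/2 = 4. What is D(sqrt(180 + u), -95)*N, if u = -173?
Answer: -8*sqrt(7) ≈ -21.166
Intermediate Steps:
N = -8 (N = -2*4 = -8)
D(sqrt(180 + u), -95)*N = sqrt(180 - 173)*(-8) = sqrt(7)*(-8) = -8*sqrt(7)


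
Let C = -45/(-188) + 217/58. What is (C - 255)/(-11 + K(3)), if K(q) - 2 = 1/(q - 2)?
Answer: 1368557/43616 ≈ 31.377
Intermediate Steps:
K(q) = 2 + 1/(-2 + q) (K(q) = 2 + 1/(q - 2) = 2 + 1/(-2 + q))
C = 21703/5452 (C = -45*(-1/188) + 217*(1/58) = 45/188 + 217/58 = 21703/5452 ≈ 3.9807)
(C - 255)/(-11 + K(3)) = (21703/5452 - 255)/(-11 + (-3 + 2*3)/(-2 + 3)) = -1368557/(5452*(-11 + (-3 + 6)/1)) = -1368557/(5452*(-11 + 1*3)) = -1368557/(5452*(-11 + 3)) = -1368557/5452/(-8) = -1368557/5452*(-⅛) = 1368557/43616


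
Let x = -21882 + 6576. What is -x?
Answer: 15306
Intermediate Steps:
x = -15306
-x = -1*(-15306) = 15306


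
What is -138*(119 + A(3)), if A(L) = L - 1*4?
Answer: -16284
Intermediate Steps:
A(L) = -4 + L (A(L) = L - 4 = -4 + L)
-138*(119 + A(3)) = -138*(119 + (-4 + 3)) = -138*(119 - 1) = -138*118 = -16284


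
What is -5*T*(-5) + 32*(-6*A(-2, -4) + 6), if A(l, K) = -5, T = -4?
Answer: 1052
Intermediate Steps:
-5*T*(-5) + 32*(-6*A(-2, -4) + 6) = -5*(-4)*(-5) + 32*(-6*(-5) + 6) = 20*(-5) + 32*(30 + 6) = -100 + 32*36 = -100 + 1152 = 1052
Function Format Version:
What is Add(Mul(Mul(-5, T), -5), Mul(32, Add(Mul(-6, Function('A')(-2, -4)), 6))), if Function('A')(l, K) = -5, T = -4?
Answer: 1052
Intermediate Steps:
Add(Mul(Mul(-5, T), -5), Mul(32, Add(Mul(-6, Function('A')(-2, -4)), 6))) = Add(Mul(Mul(-5, -4), -5), Mul(32, Add(Mul(-6, -5), 6))) = Add(Mul(20, -5), Mul(32, Add(30, 6))) = Add(-100, Mul(32, 36)) = Add(-100, 1152) = 1052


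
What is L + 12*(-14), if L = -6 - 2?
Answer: -176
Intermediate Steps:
L = -8
L + 12*(-14) = -8 + 12*(-14) = -8 - 168 = -176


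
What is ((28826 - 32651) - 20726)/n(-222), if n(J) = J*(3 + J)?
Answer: -24551/48618 ≈ -0.50498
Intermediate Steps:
((28826 - 32651) - 20726)/n(-222) = ((28826 - 32651) - 20726)/((-222*(3 - 222))) = (-3825 - 20726)/((-222*(-219))) = -24551/48618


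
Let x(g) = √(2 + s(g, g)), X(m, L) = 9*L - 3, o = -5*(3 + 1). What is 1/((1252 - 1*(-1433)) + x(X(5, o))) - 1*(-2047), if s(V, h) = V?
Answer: 14757656767/7209406 - I*√181/7209406 ≈ 2047.0 - 1.8661e-6*I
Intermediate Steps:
o = -20 (o = -5*4 = -20)
X(m, L) = -3 + 9*L
x(g) = √(2 + g)
1/((1252 - 1*(-1433)) + x(X(5, o))) - 1*(-2047) = 1/((1252 - 1*(-1433)) + √(2 + (-3 + 9*(-20)))) - 1*(-2047) = 1/((1252 + 1433) + √(2 + (-3 - 180))) + 2047 = 1/(2685 + √(2 - 183)) + 2047 = 1/(2685 + √(-181)) + 2047 = 1/(2685 + I*√181) + 2047 = 2047 + 1/(2685 + I*√181)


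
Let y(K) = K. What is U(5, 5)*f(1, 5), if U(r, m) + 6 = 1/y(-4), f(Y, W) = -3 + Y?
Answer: 25/2 ≈ 12.500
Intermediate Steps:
U(r, m) = -25/4 (U(r, m) = -6 + 1/(-4) = -6 - ¼ = -25/4)
U(5, 5)*f(1, 5) = -25*(-3 + 1)/4 = -25/4*(-2) = 25/2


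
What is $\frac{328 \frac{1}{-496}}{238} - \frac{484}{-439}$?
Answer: $\frac{7123905}{6477884} \approx 1.0997$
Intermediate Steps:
$\frac{328 \frac{1}{-496}}{238} - \frac{484}{-439} = 328 \left(- \frac{1}{496}\right) \frac{1}{238} - - \frac{484}{439} = \left(- \frac{41}{62}\right) \frac{1}{238} + \frac{484}{439} = - \frac{41}{14756} + \frac{484}{439} = \frac{7123905}{6477884}$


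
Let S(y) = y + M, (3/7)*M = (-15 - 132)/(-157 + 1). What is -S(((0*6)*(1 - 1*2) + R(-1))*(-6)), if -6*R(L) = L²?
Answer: -499/156 ≈ -3.1987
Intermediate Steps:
R(L) = -L²/6
M = 343/156 (M = 7*((-15 - 132)/(-157 + 1))/3 = 7*(-147/(-156))/3 = 7*(-147*(-1/156))/3 = (7/3)*(49/52) = 343/156 ≈ 2.1987)
S(y) = 343/156 + y (S(y) = y + 343/156 = 343/156 + y)
-S(((0*6)*(1 - 1*2) + R(-1))*(-6)) = -(343/156 + ((0*6)*(1 - 1*2) - ⅙*(-1)²)*(-6)) = -(343/156 + (0*(1 - 2) - ⅙*1)*(-6)) = -(343/156 + (0*(-1) - ⅙)*(-6)) = -(343/156 + (0 - ⅙)*(-6)) = -(343/156 - ⅙*(-6)) = -(343/156 + 1) = -1*499/156 = -499/156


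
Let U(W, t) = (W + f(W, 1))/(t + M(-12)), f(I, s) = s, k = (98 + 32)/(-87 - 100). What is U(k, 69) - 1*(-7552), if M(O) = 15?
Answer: 39542291/5236 ≈ 7552.0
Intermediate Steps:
k = -130/187 (k = 130/(-187) = 130*(-1/187) = -130/187 ≈ -0.69519)
U(W, t) = (1 + W)/(15 + t) (U(W, t) = (W + 1)/(t + 15) = (1 + W)/(15 + t))
U(k, 69) - 1*(-7552) = (1 - 130/187)/(15 + 69) - 1*(-7552) = (57/187)/84 + 7552 = (1/84)*(57/187) + 7552 = 19/5236 + 7552 = 39542291/5236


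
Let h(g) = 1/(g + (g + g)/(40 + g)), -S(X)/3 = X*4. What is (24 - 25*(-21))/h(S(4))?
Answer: -19764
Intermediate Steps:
S(X) = -12*X (S(X) = -3*X*4 = -12*X)
h(g) = 1/(g + 2*g/(40 + g)) (h(g) = 1/(g + (2*g)/(40 + g)) = 1/(g + 2*g/(40 + g)))
(24 - 25*(-21))/h(S(4)) = (24 - 25*(-21))/(((40 - 12*4)/(((-12*4))*(42 - 12*4)))) = (24 + 525)/(((40 - 48)/((-48)*(42 - 48)))) = 549/((-1/48*(-8)/(-6))) = 549/((-1/48*(-⅙)*(-8))) = 549/(-1/36) = 549*(-36) = -19764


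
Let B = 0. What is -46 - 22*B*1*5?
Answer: -46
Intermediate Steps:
-46 - 22*B*1*5 = -46 - 22*0*1*5 = -46 - 0*5 = -46 - 22*0 = -46 + 0 = -46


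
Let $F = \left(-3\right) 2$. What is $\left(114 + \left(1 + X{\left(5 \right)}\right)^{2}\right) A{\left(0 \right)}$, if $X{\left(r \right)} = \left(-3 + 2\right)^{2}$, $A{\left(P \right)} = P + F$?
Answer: $-708$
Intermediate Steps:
$F = -6$
$A{\left(P \right)} = -6 + P$ ($A{\left(P \right)} = P - 6 = -6 + P$)
$X{\left(r \right)} = 1$ ($X{\left(r \right)} = \left(-1\right)^{2} = 1$)
$\left(114 + \left(1 + X{\left(5 \right)}\right)^{2}\right) A{\left(0 \right)} = \left(114 + \left(1 + 1\right)^{2}\right) \left(-6 + 0\right) = \left(114 + 2^{2}\right) \left(-6\right) = \left(114 + 4\right) \left(-6\right) = 118 \left(-6\right) = -708$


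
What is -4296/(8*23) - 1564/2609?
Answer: -1437005/60007 ≈ -23.947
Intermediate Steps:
-4296/(8*23) - 1564/2609 = -4296/184 - 1564*1/2609 = -4296*1/184 - 1564/2609 = -537/23 - 1564/2609 = -1437005/60007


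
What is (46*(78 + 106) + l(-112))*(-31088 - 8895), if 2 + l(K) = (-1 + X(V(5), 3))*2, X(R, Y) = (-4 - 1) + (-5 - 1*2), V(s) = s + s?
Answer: -337296588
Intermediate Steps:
V(s) = 2*s
X(R, Y) = -12 (X(R, Y) = -5 + (-5 - 2) = -5 - 7 = -12)
l(K) = -28 (l(K) = -2 + (-1 - 12)*2 = -2 - 13*2 = -2 - 26 = -28)
(46*(78 + 106) + l(-112))*(-31088 - 8895) = (46*(78 + 106) - 28)*(-31088 - 8895) = (46*184 - 28)*(-39983) = (8464 - 28)*(-39983) = 8436*(-39983) = -337296588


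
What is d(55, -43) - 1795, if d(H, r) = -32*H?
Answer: -3555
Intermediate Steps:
d(55, -43) - 1795 = -32*55 - 1795 = -1760 - 1795 = -3555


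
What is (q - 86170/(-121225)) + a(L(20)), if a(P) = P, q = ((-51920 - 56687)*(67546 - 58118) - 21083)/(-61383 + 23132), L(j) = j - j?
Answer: 24826760444089/927395495 ≈ 26770.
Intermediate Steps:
L(j) = 0
q = 1023967879/38251 (q = (-108607*9428 - 21083)/(-38251) = (-1023946796 - 21083)*(-1/38251) = -1023967879*(-1/38251) = 1023967879/38251 ≈ 26770.)
(q - 86170/(-121225)) + a(L(20)) = (1023967879/38251 - 86170/(-121225)) + 0 = (1023967879/38251 - 86170*(-1/121225)) + 0 = (1023967879/38251 + 17234/24245) + 0 = 24826760444089/927395495 + 0 = 24826760444089/927395495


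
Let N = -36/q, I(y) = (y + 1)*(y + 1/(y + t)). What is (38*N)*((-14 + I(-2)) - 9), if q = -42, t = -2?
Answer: -4731/7 ≈ -675.86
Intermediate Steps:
I(y) = (1 + y)*(y + 1/(-2 + y)) (I(y) = (y + 1)*(y + 1/(y - 2)) = (1 + y)*(y + 1/(-2 + y)))
N = 6/7 (N = -36/(-42) = -36*(-1/42) = 6/7 ≈ 0.85714)
(38*N)*((-14 + I(-2)) - 9) = (38*(6/7))*((-14 + (1 + (-2)**3 - 1*(-2) - 1*(-2)**2)/(-2 - 2)) - 9) = 228*((-14 + (1 - 8 + 2 - 1*4)/(-4)) - 9)/7 = 228*((-14 - (1 - 8 + 2 - 4)/4) - 9)/7 = 228*((-14 - 1/4*(-9)) - 9)/7 = 228*((-14 + 9/4) - 9)/7 = 228*(-47/4 - 9)/7 = (228/7)*(-83/4) = -4731/7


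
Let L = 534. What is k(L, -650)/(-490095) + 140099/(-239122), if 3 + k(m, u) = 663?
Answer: -4587975995/7812833106 ≈ -0.58724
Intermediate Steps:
k(m, u) = 660 (k(m, u) = -3 + 663 = 660)
k(L, -650)/(-490095) + 140099/(-239122) = 660/(-490095) + 140099/(-239122) = 660*(-1/490095) + 140099*(-1/239122) = -44/32673 - 140099/239122 = -4587975995/7812833106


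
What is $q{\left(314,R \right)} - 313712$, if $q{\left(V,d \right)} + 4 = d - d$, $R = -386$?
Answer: $-313716$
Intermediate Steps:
$q{\left(V,d \right)} = -4$ ($q{\left(V,d \right)} = -4 + \left(d - d\right) = -4 + 0 = -4$)
$q{\left(314,R \right)} - 313712 = -4 - 313712 = -313716$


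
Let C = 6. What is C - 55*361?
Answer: -19849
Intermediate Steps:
C - 55*361 = 6 - 55*361 = 6 - 19855 = -19849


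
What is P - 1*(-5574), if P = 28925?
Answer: 34499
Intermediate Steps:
P - 1*(-5574) = 28925 - 1*(-5574) = 28925 + 5574 = 34499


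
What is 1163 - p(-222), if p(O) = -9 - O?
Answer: 950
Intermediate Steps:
1163 - p(-222) = 1163 - (-9 - 1*(-222)) = 1163 - (-9 + 222) = 1163 - 1*213 = 1163 - 213 = 950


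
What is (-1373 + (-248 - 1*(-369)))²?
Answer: 1567504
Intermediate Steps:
(-1373 + (-248 - 1*(-369)))² = (-1373 + (-248 + 369))² = (-1373 + 121)² = (-1252)² = 1567504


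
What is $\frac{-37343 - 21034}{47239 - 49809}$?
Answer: $\frac{58377}{2570} \approx 22.715$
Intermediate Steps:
$\frac{-37343 - 21034}{47239 - 49809} = \frac{-37343 - 21034}{-2570} = \left(-58377\right) \left(- \frac{1}{2570}\right) = \frac{58377}{2570}$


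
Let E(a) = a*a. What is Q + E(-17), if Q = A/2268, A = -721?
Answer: 93533/324 ≈ 288.68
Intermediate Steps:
E(a) = a**2
Q = -103/324 (Q = -721/2268 = -721*1/2268 = -103/324 ≈ -0.31790)
Q + E(-17) = -103/324 + (-17)**2 = -103/324 + 289 = 93533/324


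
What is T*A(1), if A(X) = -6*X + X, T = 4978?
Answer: -24890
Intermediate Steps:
A(X) = -5*X
T*A(1) = 4978*(-5*1) = 4978*(-5) = -24890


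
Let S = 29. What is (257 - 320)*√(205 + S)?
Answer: -189*√26 ≈ -963.71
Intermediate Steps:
(257 - 320)*√(205 + S) = (257 - 320)*√(205 + 29) = -189*√26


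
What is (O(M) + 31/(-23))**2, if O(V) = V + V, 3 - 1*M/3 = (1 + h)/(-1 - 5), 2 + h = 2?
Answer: 164836/529 ≈ 311.60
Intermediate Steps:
h = 0 (h = -2 + 2 = 0)
M = 19/2 (M = 9 - 3*(1 + 0)/(-1 - 5) = 9 - 3/(-6) = 9 - 3*(-1)/6 = 9 - 3*(-1/6) = 9 + 1/2 = 19/2 ≈ 9.5000)
O(V) = 2*V
(O(M) + 31/(-23))**2 = (2*(19/2) + 31/(-23))**2 = (19 + 31*(-1/23))**2 = (19 - 31/23)**2 = (406/23)**2 = 164836/529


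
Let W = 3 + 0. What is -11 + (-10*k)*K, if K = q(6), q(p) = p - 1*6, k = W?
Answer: -11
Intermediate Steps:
W = 3
k = 3
q(p) = -6 + p (q(p) = p - 6 = -6 + p)
K = 0 (K = -6 + 6 = 0)
-11 + (-10*k)*K = -11 - 10*3*0 = -11 - 30*0 = -11 + 0 = -11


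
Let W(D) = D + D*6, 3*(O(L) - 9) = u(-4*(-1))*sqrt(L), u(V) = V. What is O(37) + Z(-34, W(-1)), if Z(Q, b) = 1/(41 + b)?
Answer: 307/34 + 4*sqrt(37)/3 ≈ 17.140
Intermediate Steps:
O(L) = 9 + 4*sqrt(L)/3 (O(L) = 9 + ((-4*(-1))*sqrt(L))/3 = 9 + (4*sqrt(L))/3 = 9 + 4*sqrt(L)/3)
W(D) = 7*D (W(D) = D + 6*D = 7*D)
O(37) + Z(-34, W(-1)) = (9 + 4*sqrt(37)/3) + 1/(41 + 7*(-1)) = (9 + 4*sqrt(37)/3) + 1/(41 - 7) = (9 + 4*sqrt(37)/3) + 1/34 = 307/34 + 4*sqrt(37)/3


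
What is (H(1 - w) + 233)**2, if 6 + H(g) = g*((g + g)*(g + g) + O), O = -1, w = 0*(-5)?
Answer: 52900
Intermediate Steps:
w = 0
H(g) = -6 + g*(-1 + 4*g**2) (H(g) = -6 + g*((g + g)*(g + g) - 1) = -6 + g*((2*g)*(2*g) - 1) = -6 + g*(4*g**2 - 1) = -6 + g*(-1 + 4*g**2))
(H(1 - w) + 233)**2 = ((-6 - (1 - 1*0) + 4*(1 - 1*0)**3) + 233)**2 = ((-6 - (1 + 0) + 4*(1 + 0)**3) + 233)**2 = ((-6 - 1*1 + 4*1**3) + 233)**2 = ((-6 - 1 + 4*1) + 233)**2 = ((-6 - 1 + 4) + 233)**2 = (-3 + 233)**2 = 230**2 = 52900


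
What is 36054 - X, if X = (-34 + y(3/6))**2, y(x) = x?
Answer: 139727/4 ≈ 34932.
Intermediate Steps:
X = 4489/4 (X = (-34 + 3/6)**2 = (-34 + 3*(1/6))**2 = (-34 + 1/2)**2 = (-67/2)**2 = 4489/4 ≈ 1122.3)
36054 - X = 36054 - 1*4489/4 = 36054 - 4489/4 = 139727/4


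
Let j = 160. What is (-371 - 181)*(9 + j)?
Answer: -93288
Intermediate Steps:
(-371 - 181)*(9 + j) = (-371 - 181)*(9 + 160) = -552*169 = -93288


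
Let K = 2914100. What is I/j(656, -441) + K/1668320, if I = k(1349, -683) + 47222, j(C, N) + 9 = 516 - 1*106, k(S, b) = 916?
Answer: 4073907113/33449816 ≈ 121.79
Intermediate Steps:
j(C, N) = 401 (j(C, N) = -9 + (516 - 1*106) = -9 + (516 - 106) = -9 + 410 = 401)
I = 48138 (I = 916 + 47222 = 48138)
I/j(656, -441) + K/1668320 = 48138/401 + 2914100/1668320 = 48138*(1/401) + 2914100*(1/1668320) = 48138/401 + 145705/83416 = 4073907113/33449816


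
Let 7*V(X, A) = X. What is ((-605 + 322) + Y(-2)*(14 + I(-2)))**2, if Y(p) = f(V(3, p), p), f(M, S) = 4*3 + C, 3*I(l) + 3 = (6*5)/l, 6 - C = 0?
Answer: 19321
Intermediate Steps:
C = 6 (C = 6 - 1*0 = 6 + 0 = 6)
I(l) = -1 + 10/l (I(l) = -1 + ((6*5)/l)/3 = -1 + (30/l)/3 = -1 + 10/l)
V(X, A) = X/7
f(M, S) = 18 (f(M, S) = 4*3 + 6 = 12 + 6 = 18)
Y(p) = 18
((-605 + 322) + Y(-2)*(14 + I(-2)))**2 = ((-605 + 322) + 18*(14 + (10 - 1*(-2))/(-2)))**2 = (-283 + 18*(14 - (10 + 2)/2))**2 = (-283 + 18*(14 - 1/2*12))**2 = (-283 + 18*(14 - 6))**2 = (-283 + 18*8)**2 = (-283 + 144)**2 = (-139)**2 = 19321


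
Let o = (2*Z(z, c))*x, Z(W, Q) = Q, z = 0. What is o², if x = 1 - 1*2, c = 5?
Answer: 100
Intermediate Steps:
x = -1 (x = 1 - 2 = -1)
o = -10 (o = (2*5)*(-1) = 10*(-1) = -10)
o² = (-10)² = 100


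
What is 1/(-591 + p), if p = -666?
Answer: -1/1257 ≈ -0.00079555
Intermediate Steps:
1/(-591 + p) = 1/(-591 - 666) = 1/(-1257) = -1/1257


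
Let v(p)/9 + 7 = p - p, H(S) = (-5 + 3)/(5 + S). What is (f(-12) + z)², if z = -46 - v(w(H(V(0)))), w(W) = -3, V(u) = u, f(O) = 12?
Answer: 841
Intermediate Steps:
H(S) = -2/(5 + S)
v(p) = -63 (v(p) = -63 + 9*(p - p) = -63 + 9*0 = -63 + 0 = -63)
z = 17 (z = -46 - 1*(-63) = -46 + 63 = 17)
(f(-12) + z)² = (12 + 17)² = 29² = 841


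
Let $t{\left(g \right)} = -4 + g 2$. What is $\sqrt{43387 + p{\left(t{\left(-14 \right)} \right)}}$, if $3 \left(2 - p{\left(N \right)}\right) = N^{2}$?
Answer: $\frac{\sqrt{387429}}{3} \approx 207.48$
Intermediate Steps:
$t{\left(g \right)} = -4 + 2 g$
$p{\left(N \right)} = 2 - \frac{N^{2}}{3}$
$\sqrt{43387 + p{\left(t{\left(-14 \right)} \right)}} = \sqrt{43387 + \left(2 - \frac{\left(-4 + 2 \left(-14\right)\right)^{2}}{3}\right)} = \sqrt{43387 + \left(2 - \frac{\left(-4 - 28\right)^{2}}{3}\right)} = \sqrt{43387 + \left(2 - \frac{\left(-32\right)^{2}}{3}\right)} = \sqrt{43387 + \left(2 - \frac{1024}{3}\right)} = \sqrt{43387 - \frac{1018}{3}} = \sqrt{\frac{129143}{3}} = \frac{\sqrt{387429}}{3}$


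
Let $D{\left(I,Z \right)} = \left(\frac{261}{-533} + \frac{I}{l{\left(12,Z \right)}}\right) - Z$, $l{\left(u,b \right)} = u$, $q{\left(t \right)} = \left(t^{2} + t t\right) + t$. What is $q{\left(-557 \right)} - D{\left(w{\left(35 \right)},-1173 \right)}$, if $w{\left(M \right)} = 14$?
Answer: $\frac{1978817899}{3198} \approx 6.1877 \cdot 10^{5}$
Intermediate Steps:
$q{\left(t \right)} = t + 2 t^{2}$ ($q{\left(t \right)} = \left(t^{2} + t^{2}\right) + t = 2 t^{2} + t = t + 2 t^{2}$)
$D{\left(I,Z \right)} = - \frac{261}{533} - Z + \frac{I}{12}$ ($D{\left(I,Z \right)} = \left(\frac{261}{-533} + \frac{I}{12}\right) - Z = \left(261 \left(- \frac{1}{533}\right) + I \frac{1}{12}\right) - Z = \left(- \frac{261}{533} + \frac{I}{12}\right) - Z = - \frac{261}{533} - Z + \frac{I}{12}$)
$q{\left(-557 \right)} - D{\left(w{\left(35 \right)},-1173 \right)} = - 557 \left(1 + 2 \left(-557\right)\right) - \left(- \frac{261}{533} - -1173 + \frac{1}{12} \cdot 14\right) = - 557 \left(1 - 1114\right) - \left(- \frac{261}{533} + 1173 + \frac{7}{6}\right) = \left(-557\right) \left(-1113\right) - \frac{3753419}{3198} = 619941 - \frac{3753419}{3198} = \frac{1978817899}{3198}$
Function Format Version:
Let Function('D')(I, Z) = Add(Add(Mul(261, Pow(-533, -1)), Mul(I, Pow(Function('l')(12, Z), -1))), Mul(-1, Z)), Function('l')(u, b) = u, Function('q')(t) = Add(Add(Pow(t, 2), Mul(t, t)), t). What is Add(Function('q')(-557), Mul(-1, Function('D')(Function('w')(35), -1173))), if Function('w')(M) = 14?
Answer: Rational(1978817899, 3198) ≈ 6.1877e+5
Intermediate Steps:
Function('q')(t) = Add(t, Mul(2, Pow(t, 2))) (Function('q')(t) = Add(Add(Pow(t, 2), Pow(t, 2)), t) = Add(Mul(2, Pow(t, 2)), t) = Add(t, Mul(2, Pow(t, 2))))
Function('D')(I, Z) = Add(Rational(-261, 533), Mul(-1, Z), Mul(Rational(1, 12), I)) (Function('D')(I, Z) = Add(Add(Mul(261, Pow(-533, -1)), Mul(I, Pow(12, -1))), Mul(-1, Z)) = Add(Add(Mul(261, Rational(-1, 533)), Mul(I, Rational(1, 12))), Mul(-1, Z)) = Add(Add(Rational(-261, 533), Mul(Rational(1, 12), I)), Mul(-1, Z)) = Add(Rational(-261, 533), Mul(-1, Z), Mul(Rational(1, 12), I)))
Add(Function('q')(-557), Mul(-1, Function('D')(Function('w')(35), -1173))) = Add(Mul(-557, Add(1, Mul(2, -557))), Mul(-1, Add(Rational(-261, 533), Mul(-1, -1173), Mul(Rational(1, 12), 14)))) = Add(Mul(-557, Add(1, -1114)), Mul(-1, Add(Rational(-261, 533), 1173, Rational(7, 6)))) = Add(Mul(-557, -1113), Mul(-1, Rational(3753419, 3198))) = Add(619941, Rational(-3753419, 3198)) = Rational(1978817899, 3198)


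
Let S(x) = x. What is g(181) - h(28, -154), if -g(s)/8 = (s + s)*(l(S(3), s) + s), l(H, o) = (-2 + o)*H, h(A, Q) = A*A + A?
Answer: -2080140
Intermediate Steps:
h(A, Q) = A + A**2 (h(A, Q) = A**2 + A = A + A**2)
l(H, o) = H*(-2 + o)
g(s) = -16*s*(-6 + 4*s) (g(s) = -8*(s + s)*(3*(-2 + s) + s) = -8*2*s*((-6 + 3*s) + s) = -8*2*s*(-6 + 4*s) = -16*s*(-6 + 4*s))
g(181) - h(28, -154) = 32*181*(3 - 2*181) - 28*(1 + 28) = 32*181*(3 - 362) - 28*29 = 32*181*(-359) - 1*812 = -2079328 - 812 = -2080140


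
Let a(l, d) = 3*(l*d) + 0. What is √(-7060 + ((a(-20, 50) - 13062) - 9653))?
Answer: 5*I*√1311 ≈ 181.04*I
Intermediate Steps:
a(l, d) = 3*d*l (a(l, d) = 3*(d*l) + 0 = 3*d*l + 0 = 3*d*l)
√(-7060 + ((a(-20, 50) - 13062) - 9653)) = √(-7060 + ((3*50*(-20) - 13062) - 9653)) = √(-7060 + ((-3000 - 13062) - 9653)) = √(-7060 + (-16062 - 9653)) = √(-7060 - 25715) = √(-32775) = 5*I*√1311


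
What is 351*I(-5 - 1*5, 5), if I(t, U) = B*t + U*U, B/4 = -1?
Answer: 22815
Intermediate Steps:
B = -4 (B = 4*(-1) = -4)
I(t, U) = U**2 - 4*t (I(t, U) = -4*t + U*U = -4*t + U**2 = U**2 - 4*t)
351*I(-5 - 1*5, 5) = 351*(5**2 - 4*(-5 - 1*5)) = 351*(25 - 4*(-5 - 5)) = 351*(25 - 4*(-10)) = 351*(25 + 40) = 351*65 = 22815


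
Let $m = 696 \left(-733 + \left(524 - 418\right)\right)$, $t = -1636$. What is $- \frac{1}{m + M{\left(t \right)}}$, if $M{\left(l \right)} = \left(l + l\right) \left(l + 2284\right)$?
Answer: $\frac{1}{2556648} \approx 3.9114 \cdot 10^{-7}$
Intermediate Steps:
$M{\left(l \right)} = 2 l \left(2284 + l\right)$
$m = -436392$ ($m = 696 \left(-733 + 106\right) = 696 \left(-627\right) = -436392$)
$- \frac{1}{m + M{\left(t \right)}} = - \frac{1}{-436392 + 2 \left(-1636\right) \left(2284 - 1636\right)} = - \frac{1}{-436392 + 2 \left(-1636\right) 648} = - \frac{1}{-436392 - 2120256} = - \frac{1}{-2556648} = \left(-1\right) \left(- \frac{1}{2556648}\right) = \frac{1}{2556648}$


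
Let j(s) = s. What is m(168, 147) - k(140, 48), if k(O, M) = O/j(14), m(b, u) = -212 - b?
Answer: -390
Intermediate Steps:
k(O, M) = O/14
m(168, 147) - k(140, 48) = (-212 - 1*168) - 140/14 = (-212 - 168) - 1*10 = -380 - 10 = -390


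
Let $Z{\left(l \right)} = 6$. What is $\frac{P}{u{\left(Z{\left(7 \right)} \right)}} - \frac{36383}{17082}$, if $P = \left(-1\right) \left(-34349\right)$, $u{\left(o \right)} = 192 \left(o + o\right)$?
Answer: $\frac{27940177}{2186496} \approx 12.779$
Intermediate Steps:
$u{\left(o \right)} = 384 o$ ($u{\left(o \right)} = 192 \cdot 2 o = 384 o$)
$P = 34349$
$\frac{P}{u{\left(Z{\left(7 \right)} \right)}} - \frac{36383}{17082} = \frac{34349}{384 \cdot 6} - \frac{36383}{17082} = \frac{34349}{2304} - \frac{36383}{17082} = \frac{27940177}{2186496}$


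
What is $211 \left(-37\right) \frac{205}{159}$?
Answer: $- \frac{1600435}{159} \approx -10066.0$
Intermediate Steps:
$211 \left(-37\right) \frac{205}{159} = - 7807 \cdot 205 \cdot \frac{1}{159} = \left(-7807\right) \frac{205}{159} = - \frac{1600435}{159}$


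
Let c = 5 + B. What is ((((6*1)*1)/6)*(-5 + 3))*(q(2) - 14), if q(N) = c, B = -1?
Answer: 20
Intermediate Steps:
c = 4 (c = 5 - 1 = 4)
q(N) = 4
((((6*1)*1)/6)*(-5 + 3))*(q(2) - 14) = ((((6*1)*1)/6)*(-5 + 3))*(4 - 14) = (((6*1)*(⅙))*(-2))*(-10) = ((6*(⅙))*(-2))*(-10) = (1*(-2))*(-10) = -2*(-10) = 20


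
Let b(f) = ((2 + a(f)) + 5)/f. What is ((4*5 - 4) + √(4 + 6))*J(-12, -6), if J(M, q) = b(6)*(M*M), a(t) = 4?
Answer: 4224 + 264*√10 ≈ 5058.8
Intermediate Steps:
b(f) = 11/f (b(f) = ((2 + 4) + 5)/f = (6 + 5)/f = 11/f)
J(M, q) = 11*M²/6 (J(M, q) = (11/6)*(M*M) = (11*(⅙))*M² = 11*M²/6)
((4*5 - 4) + √(4 + 6))*J(-12, -6) = ((4*5 - 4) + √(4 + 6))*((11/6)*(-12)²) = ((20 - 4) + √10)*((11/6)*144) = (16 + √10)*264 = 4224 + 264*√10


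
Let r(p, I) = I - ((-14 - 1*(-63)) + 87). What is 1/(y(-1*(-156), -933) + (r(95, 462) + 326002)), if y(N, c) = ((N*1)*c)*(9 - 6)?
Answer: -1/110316 ≈ -9.0649e-6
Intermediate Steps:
y(N, c) = 3*N*c (y(N, c) = (N*c)*3 = 3*N*c)
r(p, I) = -136 + I (r(p, I) = I - ((-14 + 63) + 87) = I - (49 + 87) = I - 1*136 = I - 136 = -136 + I)
1/(y(-1*(-156), -933) + (r(95, 462) + 326002)) = 1/(3*(-1*(-156))*(-933) + ((-136 + 462) + 326002)) = 1/(3*156*(-933) + (326 + 326002)) = 1/(-436644 + 326328) = 1/(-110316) = -1/110316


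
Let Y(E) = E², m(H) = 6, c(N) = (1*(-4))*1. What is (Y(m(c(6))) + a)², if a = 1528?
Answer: 2446096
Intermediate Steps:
c(N) = -4 (c(N) = -4*1 = -4)
(Y(m(c(6))) + a)² = (6² + 1528)² = (36 + 1528)² = 1564² = 2446096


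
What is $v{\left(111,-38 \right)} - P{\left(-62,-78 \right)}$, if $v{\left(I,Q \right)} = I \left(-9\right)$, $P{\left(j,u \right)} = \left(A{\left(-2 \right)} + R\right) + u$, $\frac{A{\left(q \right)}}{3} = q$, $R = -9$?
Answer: $-906$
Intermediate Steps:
$A{\left(q \right)} = 3 q$
$P{\left(j,u \right)} = -15 + u$ ($P{\left(j,u \right)} = \left(3 \left(-2\right) - 9\right) + u = \left(-6 - 9\right) + u = -15 + u$)
$v{\left(I,Q \right)} = - 9 I$
$v{\left(111,-38 \right)} - P{\left(-62,-78 \right)} = \left(-9\right) 111 - \left(-15 - 78\right) = -999 - -93 = -999 + 93 = -906$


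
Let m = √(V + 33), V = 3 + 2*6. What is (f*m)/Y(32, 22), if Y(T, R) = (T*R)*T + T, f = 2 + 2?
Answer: √3/1410 ≈ 0.0012284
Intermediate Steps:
V = 15 (V = 3 + 12 = 15)
f = 4
Y(T, R) = T + R*T² (Y(T, R) = (R*T)*T + T = R*T² + T = T + R*T²)
m = 4*√3 (m = √(15 + 33) = √48 = 4*√3 ≈ 6.9282)
(f*m)/Y(32, 22) = (4*(4*√3))/((32*(1 + 22*32))) = (16*√3)/((32*(1 + 704))) = (16*√3)/((32*705)) = (16*√3)/22560 = (16*√3)*(1/22560) = √3/1410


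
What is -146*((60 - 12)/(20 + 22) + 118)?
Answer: -121764/7 ≈ -17395.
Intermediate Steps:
-146*((60 - 12)/(20 + 22) + 118) = -146*(48/42 + 118) = -146*(48*(1/42) + 118) = -146*(8/7 + 118) = -146*834/7 = -121764/7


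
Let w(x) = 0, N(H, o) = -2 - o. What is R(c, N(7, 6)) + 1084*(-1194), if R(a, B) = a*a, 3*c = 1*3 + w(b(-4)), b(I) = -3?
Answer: -1294295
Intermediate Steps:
c = 1 (c = (1*3 + 0)/3 = (3 + 0)/3 = (1/3)*3 = 1)
R(a, B) = a**2
R(c, N(7, 6)) + 1084*(-1194) = 1**2 + 1084*(-1194) = 1 - 1294296 = -1294295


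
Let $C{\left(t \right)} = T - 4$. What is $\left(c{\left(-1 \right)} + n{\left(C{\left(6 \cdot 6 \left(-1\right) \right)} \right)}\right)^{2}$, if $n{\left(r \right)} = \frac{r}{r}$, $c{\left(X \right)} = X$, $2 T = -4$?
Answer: $0$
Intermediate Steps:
$T = -2$ ($T = \frac{1}{2} \left(-4\right) = -2$)
$C{\left(t \right)} = -6$ ($C{\left(t \right)} = -2 - 4 = -6$)
$n{\left(r \right)} = 1$
$\left(c{\left(-1 \right)} + n{\left(C{\left(6 \cdot 6 \left(-1\right) \right)} \right)}\right)^{2} = \left(-1 + 1\right)^{2} = 0^{2} = 0$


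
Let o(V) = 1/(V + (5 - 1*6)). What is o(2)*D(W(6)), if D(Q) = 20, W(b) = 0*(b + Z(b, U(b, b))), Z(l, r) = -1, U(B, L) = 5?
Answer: 20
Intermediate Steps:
W(b) = 0 (W(b) = 0*(b - 1) = 0*(-1 + b) = 0)
o(V) = 1/(-1 + V) (o(V) = 1/(V + (5 - 6)) = 1/(V - 1) = 1/(-1 + V))
o(2)*D(W(6)) = 20/(-1 + 2) = 20/1 = 1*20 = 20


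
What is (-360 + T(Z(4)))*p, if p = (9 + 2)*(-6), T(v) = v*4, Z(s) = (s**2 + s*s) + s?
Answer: 14256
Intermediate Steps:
Z(s) = s + 2*s**2 (Z(s) = (s**2 + s**2) + s = 2*s**2 + s = s + 2*s**2)
T(v) = 4*v
p = -66 (p = 11*(-6) = -66)
(-360 + T(Z(4)))*p = (-360 + 4*(4*(1 + 2*4)))*(-66) = (-360 + 4*(4*(1 + 8)))*(-66) = (-360 + 4*(4*9))*(-66) = (-360 + 4*36)*(-66) = (-360 + 144)*(-66) = -216*(-66) = 14256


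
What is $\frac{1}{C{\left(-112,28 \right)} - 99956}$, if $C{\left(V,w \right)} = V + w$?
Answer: $- \frac{1}{100040} \approx -9.996 \cdot 10^{-6}$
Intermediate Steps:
$\frac{1}{C{\left(-112,28 \right)} - 99956} = \frac{1}{\left(-112 + 28\right) - 99956} = \frac{1}{-84 - 99956} = \frac{1}{-100040} = - \frac{1}{100040}$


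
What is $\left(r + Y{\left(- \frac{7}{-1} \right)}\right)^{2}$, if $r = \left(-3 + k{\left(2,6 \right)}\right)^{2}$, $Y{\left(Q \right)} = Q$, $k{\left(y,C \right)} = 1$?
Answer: $121$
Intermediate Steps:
$r = 4$ ($r = \left(-3 + 1\right)^{2} = \left(-2\right)^{2} = 4$)
$\left(r + Y{\left(- \frac{7}{-1} \right)}\right)^{2} = \left(4 - \frac{7}{-1}\right)^{2} = \left(4 - -7\right)^{2} = \left(4 + 7\right)^{2} = 11^{2} = 121$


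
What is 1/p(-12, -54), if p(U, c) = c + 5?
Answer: -1/49 ≈ -0.020408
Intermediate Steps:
p(U, c) = 5 + c
1/p(-12, -54) = 1/(5 - 54) = 1/(-49) = -1/49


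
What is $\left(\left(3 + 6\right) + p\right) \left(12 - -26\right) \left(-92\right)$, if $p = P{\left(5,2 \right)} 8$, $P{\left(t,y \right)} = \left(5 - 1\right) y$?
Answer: $-255208$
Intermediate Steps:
$P{\left(t,y \right)} = 4 y$
$p = 64$ ($p = 4 \cdot 2 \cdot 8 = 8 \cdot 8 = 64$)
$\left(\left(3 + 6\right) + p\right) \left(12 - -26\right) \left(-92\right) = \left(\left(3 + 6\right) + 64\right) \left(12 - -26\right) \left(-92\right) = \left(9 + 64\right) \left(12 + 26\right) \left(-92\right) = 73 \cdot 38 \left(-92\right) = 2774 \left(-92\right) = -255208$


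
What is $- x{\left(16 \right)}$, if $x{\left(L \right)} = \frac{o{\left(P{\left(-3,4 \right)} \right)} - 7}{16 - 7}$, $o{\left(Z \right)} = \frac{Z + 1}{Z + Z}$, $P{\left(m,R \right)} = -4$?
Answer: $\frac{53}{72} \approx 0.73611$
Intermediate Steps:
$o{\left(Z \right)} = \frac{1 + Z}{2 Z}$
$x{\left(L \right)} = - \frac{53}{72}$ ($x{\left(L \right)} = \frac{\frac{1 - 4}{2 \left(-4\right)} - 7}{16 - 7} = \frac{\frac{1}{2} \left(- \frac{1}{4}\right) \left(-3\right) - 7}{9} = \left(\frac{3}{8} - 7\right) \frac{1}{9} = \left(- \frac{53}{8}\right) \frac{1}{9} = - \frac{53}{72}$)
$- x{\left(16 \right)} = \left(-1\right) \left(- \frac{53}{72}\right) = \frac{53}{72}$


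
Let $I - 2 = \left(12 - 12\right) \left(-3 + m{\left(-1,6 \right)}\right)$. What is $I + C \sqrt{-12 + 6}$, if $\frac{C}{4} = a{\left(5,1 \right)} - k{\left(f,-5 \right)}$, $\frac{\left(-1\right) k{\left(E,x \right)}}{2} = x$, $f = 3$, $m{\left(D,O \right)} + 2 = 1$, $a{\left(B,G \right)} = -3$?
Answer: $2 - 52 i \sqrt{6} \approx 2.0 - 127.37 i$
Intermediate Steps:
$m{\left(D,O \right)} = -1$ ($m{\left(D,O \right)} = -2 + 1 = -1$)
$k{\left(E,x \right)} = - 2 x$
$C = -52$ ($C = 4 \left(-3 - \left(-2\right) \left(-5\right)\right) = 4 \left(-3 - 10\right) = 4 \left(-13\right) = -52$)
$I = 2$ ($I = 2 + \left(12 - 12\right) \left(-3 - 1\right) = 2 + 0 \left(-4\right) = 2 + 0 = 2$)
$I + C \sqrt{-12 + 6} = 2 - 52 \sqrt{-12 + 6} = 2 - 52 \sqrt{-6} = 2 - 52 i \sqrt{6}$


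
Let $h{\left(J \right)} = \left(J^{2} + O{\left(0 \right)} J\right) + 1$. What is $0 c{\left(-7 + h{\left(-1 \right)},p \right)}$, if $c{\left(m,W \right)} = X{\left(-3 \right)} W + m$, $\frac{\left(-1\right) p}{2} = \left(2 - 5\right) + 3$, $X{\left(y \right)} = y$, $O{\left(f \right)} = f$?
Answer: $0$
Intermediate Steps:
$h{\left(J \right)} = 1 + J^{2}$ ($h{\left(J \right)} = \left(J^{2} + 0 J\right) + 1 = \left(J^{2} + 0\right) + 1 = J^{2} + 1 = 1 + J^{2}$)
$p = 0$ ($p = - 2 \left(\left(2 - 5\right) + 3\right) = - 2 \left(-3 + 3\right) = \left(-2\right) 0 = 0$)
$c{\left(m,W \right)} = m - 3 W$ ($c{\left(m,W \right)} = - 3 W + m = m - 3 W$)
$0 c{\left(-7 + h{\left(-1 \right)},p \right)} = 0 \left(\left(-7 + \left(1 + \left(-1\right)^{2}\right)\right) - 0\right) = 0 \left(\left(-7 + \left(1 + 1\right)\right) + 0\right) = 0 \left(\left(-7 + 2\right) + 0\right) = 0 \left(-5 + 0\right) = 0 \left(-5\right) = 0$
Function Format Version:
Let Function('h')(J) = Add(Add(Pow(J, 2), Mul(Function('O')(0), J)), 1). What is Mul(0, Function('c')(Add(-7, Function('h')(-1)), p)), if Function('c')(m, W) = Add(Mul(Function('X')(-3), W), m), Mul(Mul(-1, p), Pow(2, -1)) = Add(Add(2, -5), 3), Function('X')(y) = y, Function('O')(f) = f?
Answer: 0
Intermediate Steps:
Function('h')(J) = Add(1, Pow(J, 2)) (Function('h')(J) = Add(Add(Pow(J, 2), Mul(0, J)), 1) = Add(Add(Pow(J, 2), 0), 1) = Add(Pow(J, 2), 1) = Add(1, Pow(J, 2)))
p = 0 (p = Mul(-2, Add(Add(2, -5), 3)) = Mul(-2, Add(-3, 3)) = Mul(-2, 0) = 0)
Function('c')(m, W) = Add(m, Mul(-3, W)) (Function('c')(m, W) = Add(Mul(-3, W), m) = Add(m, Mul(-3, W)))
Mul(0, Function('c')(Add(-7, Function('h')(-1)), p)) = Mul(0, Add(Add(-7, Add(1, Pow(-1, 2))), Mul(-3, 0))) = Mul(0, Add(Add(-7, Add(1, 1)), 0)) = Mul(0, Add(Add(-7, 2), 0)) = Mul(0, Add(-5, 0)) = Mul(0, -5) = 0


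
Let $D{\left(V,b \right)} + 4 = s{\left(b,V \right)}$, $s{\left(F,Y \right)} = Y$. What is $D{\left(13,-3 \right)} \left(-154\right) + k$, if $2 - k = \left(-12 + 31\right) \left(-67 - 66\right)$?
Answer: $1143$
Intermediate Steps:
$D{\left(V,b \right)} = -4 + V$
$k = 2529$ ($k = 2 - \left(-12 + 31\right) \left(-67 - 66\right) = 2 - 19 \left(-133\right) = 2 - -2527 = 2 + 2527 = 2529$)
$D{\left(13,-3 \right)} \left(-154\right) + k = \left(-4 + 13\right) \left(-154\right) + 2529 = 9 \left(-154\right) + 2529 = -1386 + 2529 = 1143$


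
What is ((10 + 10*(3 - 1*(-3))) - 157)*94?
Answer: -8178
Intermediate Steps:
((10 + 10*(3 - 1*(-3))) - 157)*94 = ((10 + 10*(3 + 3)) - 157)*94 = ((10 + 10*6) - 157)*94 = ((10 + 60) - 157)*94 = (70 - 157)*94 = -87*94 = -8178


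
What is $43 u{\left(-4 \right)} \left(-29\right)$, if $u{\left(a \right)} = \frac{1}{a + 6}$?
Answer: $- \frac{1247}{2} \approx -623.5$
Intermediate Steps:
$u{\left(a \right)} = \frac{1}{6 + a}$
$43 u{\left(-4 \right)} \left(-29\right) = \frac{43}{6 - 4} \left(-29\right) = \frac{43}{2} \left(-29\right) = - \frac{1247}{2}$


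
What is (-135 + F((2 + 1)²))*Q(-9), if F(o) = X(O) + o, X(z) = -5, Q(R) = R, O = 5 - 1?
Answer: 1179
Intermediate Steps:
O = 4
F(o) = -5 + o
(-135 + F((2 + 1)²))*Q(-9) = (-135 + (-5 + (2 + 1)²))*(-9) = (-135 + (-5 + 3²))*(-9) = (-135 + (-5 + 9))*(-9) = (-135 + 4)*(-9) = -131*(-9) = 1179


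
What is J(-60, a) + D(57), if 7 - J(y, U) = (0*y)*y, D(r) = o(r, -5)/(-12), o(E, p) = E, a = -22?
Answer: 9/4 ≈ 2.2500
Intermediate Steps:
D(r) = -r/12 (D(r) = r/(-12) = r*(-1/12) = -r/12)
J(y, U) = 7 (J(y, U) = 7 - 0*y*y = 7 - 0*y = 7 - 1*0 = 7 + 0 = 7)
J(-60, a) + D(57) = 7 - 1/12*57 = 7 - 19/4 = 9/4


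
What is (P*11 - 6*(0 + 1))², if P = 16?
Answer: 28900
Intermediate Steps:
(P*11 - 6*(0 + 1))² = (16*11 - 6*(0 + 1))² = (176 - 6*1)² = (176 - 6)² = 170² = 28900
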